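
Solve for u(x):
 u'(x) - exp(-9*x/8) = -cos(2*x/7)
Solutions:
 u(x) = C1 - 7*sin(2*x/7)/2 - 8*exp(-9*x/8)/9


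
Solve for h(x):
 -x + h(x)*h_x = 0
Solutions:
 h(x) = -sqrt(C1 + x^2)
 h(x) = sqrt(C1 + x^2)


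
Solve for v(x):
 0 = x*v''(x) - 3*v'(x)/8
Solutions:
 v(x) = C1 + C2*x^(11/8)


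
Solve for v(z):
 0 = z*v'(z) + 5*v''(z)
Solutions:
 v(z) = C1 + C2*erf(sqrt(10)*z/10)


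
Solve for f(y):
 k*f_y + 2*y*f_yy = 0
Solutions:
 f(y) = C1 + y^(1 - re(k)/2)*(C2*sin(log(y)*Abs(im(k))/2) + C3*cos(log(y)*im(k)/2))


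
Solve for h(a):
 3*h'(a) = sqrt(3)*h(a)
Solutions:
 h(a) = C1*exp(sqrt(3)*a/3)


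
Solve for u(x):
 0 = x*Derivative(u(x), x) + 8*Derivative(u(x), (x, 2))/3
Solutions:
 u(x) = C1 + C2*erf(sqrt(3)*x/4)


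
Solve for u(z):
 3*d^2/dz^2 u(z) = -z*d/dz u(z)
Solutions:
 u(z) = C1 + C2*erf(sqrt(6)*z/6)


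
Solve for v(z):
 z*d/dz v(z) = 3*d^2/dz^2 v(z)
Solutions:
 v(z) = C1 + C2*erfi(sqrt(6)*z/6)


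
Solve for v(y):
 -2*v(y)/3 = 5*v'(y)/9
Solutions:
 v(y) = C1*exp(-6*y/5)


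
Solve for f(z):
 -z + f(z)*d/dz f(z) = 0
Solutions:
 f(z) = -sqrt(C1 + z^2)
 f(z) = sqrt(C1 + z^2)


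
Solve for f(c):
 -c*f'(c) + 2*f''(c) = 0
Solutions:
 f(c) = C1 + C2*erfi(c/2)


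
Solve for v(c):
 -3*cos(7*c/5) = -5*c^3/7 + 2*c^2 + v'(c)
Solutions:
 v(c) = C1 + 5*c^4/28 - 2*c^3/3 - 15*sin(7*c/5)/7


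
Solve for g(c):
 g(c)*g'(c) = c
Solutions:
 g(c) = -sqrt(C1 + c^2)
 g(c) = sqrt(C1 + c^2)


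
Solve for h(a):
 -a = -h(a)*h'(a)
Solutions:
 h(a) = -sqrt(C1 + a^2)
 h(a) = sqrt(C1 + a^2)


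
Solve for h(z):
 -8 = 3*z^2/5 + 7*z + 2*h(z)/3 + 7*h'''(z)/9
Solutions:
 h(z) = C3*exp(-6^(1/3)*7^(2/3)*z/7) - 9*z^2/10 - 21*z/2 + (C1*sin(2^(1/3)*3^(5/6)*7^(2/3)*z/14) + C2*cos(2^(1/3)*3^(5/6)*7^(2/3)*z/14))*exp(6^(1/3)*7^(2/3)*z/14) - 12


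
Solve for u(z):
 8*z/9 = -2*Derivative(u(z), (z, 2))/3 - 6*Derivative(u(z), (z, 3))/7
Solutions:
 u(z) = C1 + C2*z + C3*exp(-7*z/9) - 2*z^3/9 + 6*z^2/7


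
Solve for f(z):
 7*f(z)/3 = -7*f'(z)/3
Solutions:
 f(z) = C1*exp(-z)


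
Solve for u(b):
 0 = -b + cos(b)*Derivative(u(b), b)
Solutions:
 u(b) = C1 + Integral(b/cos(b), b)


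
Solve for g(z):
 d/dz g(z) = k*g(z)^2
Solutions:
 g(z) = -1/(C1 + k*z)


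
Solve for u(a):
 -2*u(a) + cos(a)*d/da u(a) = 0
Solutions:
 u(a) = C1*(sin(a) + 1)/(sin(a) - 1)


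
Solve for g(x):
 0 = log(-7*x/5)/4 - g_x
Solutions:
 g(x) = C1 + x*log(-x)/4 + x*(-log(5) - 1 + log(7))/4


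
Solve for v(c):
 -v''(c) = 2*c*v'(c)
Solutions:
 v(c) = C1 + C2*erf(c)


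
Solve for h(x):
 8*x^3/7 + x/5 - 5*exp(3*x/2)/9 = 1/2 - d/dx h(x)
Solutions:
 h(x) = C1 - 2*x^4/7 - x^2/10 + x/2 + 10*exp(3*x/2)/27


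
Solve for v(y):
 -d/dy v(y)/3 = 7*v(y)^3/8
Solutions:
 v(y) = -2*sqrt(-1/(C1 - 21*y))
 v(y) = 2*sqrt(-1/(C1 - 21*y))


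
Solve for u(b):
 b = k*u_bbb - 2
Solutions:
 u(b) = C1 + C2*b + C3*b^2 + b^4/(24*k) + b^3/(3*k)


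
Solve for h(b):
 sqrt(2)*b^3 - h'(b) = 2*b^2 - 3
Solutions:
 h(b) = C1 + sqrt(2)*b^4/4 - 2*b^3/3 + 3*b


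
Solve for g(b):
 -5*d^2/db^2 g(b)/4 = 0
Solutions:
 g(b) = C1 + C2*b


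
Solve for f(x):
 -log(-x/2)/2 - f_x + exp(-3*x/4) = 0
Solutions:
 f(x) = C1 - x*log(-x)/2 + x*(log(2) + 1)/2 - 4*exp(-3*x/4)/3


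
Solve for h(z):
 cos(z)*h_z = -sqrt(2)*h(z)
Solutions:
 h(z) = C1*(sin(z) - 1)^(sqrt(2)/2)/(sin(z) + 1)^(sqrt(2)/2)


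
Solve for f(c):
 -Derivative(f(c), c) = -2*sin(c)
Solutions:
 f(c) = C1 - 2*cos(c)


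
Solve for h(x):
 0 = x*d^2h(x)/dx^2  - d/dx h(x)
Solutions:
 h(x) = C1 + C2*x^2


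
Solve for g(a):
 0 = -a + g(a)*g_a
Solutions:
 g(a) = -sqrt(C1 + a^2)
 g(a) = sqrt(C1 + a^2)


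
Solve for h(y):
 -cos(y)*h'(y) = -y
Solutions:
 h(y) = C1 + Integral(y/cos(y), y)


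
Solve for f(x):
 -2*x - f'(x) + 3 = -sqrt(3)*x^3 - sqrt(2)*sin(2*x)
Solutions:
 f(x) = C1 + sqrt(3)*x^4/4 - x^2 + 3*x - sqrt(2)*cos(2*x)/2


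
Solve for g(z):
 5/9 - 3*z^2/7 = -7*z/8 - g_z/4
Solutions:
 g(z) = C1 + 4*z^3/7 - 7*z^2/4 - 20*z/9


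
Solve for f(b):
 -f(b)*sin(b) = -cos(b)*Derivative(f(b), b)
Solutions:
 f(b) = C1/cos(b)


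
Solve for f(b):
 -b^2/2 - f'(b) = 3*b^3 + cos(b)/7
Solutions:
 f(b) = C1 - 3*b^4/4 - b^3/6 - sin(b)/7


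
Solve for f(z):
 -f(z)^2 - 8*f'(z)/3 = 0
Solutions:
 f(z) = 8/(C1 + 3*z)


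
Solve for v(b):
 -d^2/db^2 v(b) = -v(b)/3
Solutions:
 v(b) = C1*exp(-sqrt(3)*b/3) + C2*exp(sqrt(3)*b/3)


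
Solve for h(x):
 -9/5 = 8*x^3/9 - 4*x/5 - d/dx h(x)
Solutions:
 h(x) = C1 + 2*x^4/9 - 2*x^2/5 + 9*x/5


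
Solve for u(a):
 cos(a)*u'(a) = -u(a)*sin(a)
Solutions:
 u(a) = C1*cos(a)


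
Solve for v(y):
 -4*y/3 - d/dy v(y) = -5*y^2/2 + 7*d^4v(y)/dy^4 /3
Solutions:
 v(y) = C1 + C4*exp(-3^(1/3)*7^(2/3)*y/7) + 5*y^3/6 - 2*y^2/3 + (C2*sin(3^(5/6)*7^(2/3)*y/14) + C3*cos(3^(5/6)*7^(2/3)*y/14))*exp(3^(1/3)*7^(2/3)*y/14)


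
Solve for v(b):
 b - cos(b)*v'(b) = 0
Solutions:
 v(b) = C1 + Integral(b/cos(b), b)


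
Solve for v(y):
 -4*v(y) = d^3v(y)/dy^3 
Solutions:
 v(y) = C3*exp(-2^(2/3)*y) + (C1*sin(2^(2/3)*sqrt(3)*y/2) + C2*cos(2^(2/3)*sqrt(3)*y/2))*exp(2^(2/3)*y/2)


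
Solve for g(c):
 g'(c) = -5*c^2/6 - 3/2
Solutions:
 g(c) = C1 - 5*c^3/18 - 3*c/2


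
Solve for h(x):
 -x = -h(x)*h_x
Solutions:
 h(x) = -sqrt(C1 + x^2)
 h(x) = sqrt(C1 + x^2)


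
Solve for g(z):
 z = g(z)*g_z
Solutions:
 g(z) = -sqrt(C1 + z^2)
 g(z) = sqrt(C1 + z^2)


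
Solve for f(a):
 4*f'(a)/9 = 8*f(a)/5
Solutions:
 f(a) = C1*exp(18*a/5)


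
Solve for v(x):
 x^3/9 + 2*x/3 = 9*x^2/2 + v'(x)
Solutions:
 v(x) = C1 + x^4/36 - 3*x^3/2 + x^2/3


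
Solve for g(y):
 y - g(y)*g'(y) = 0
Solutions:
 g(y) = -sqrt(C1 + y^2)
 g(y) = sqrt(C1 + y^2)


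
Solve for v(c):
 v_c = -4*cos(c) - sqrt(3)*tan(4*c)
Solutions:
 v(c) = C1 + sqrt(3)*log(cos(4*c))/4 - 4*sin(c)


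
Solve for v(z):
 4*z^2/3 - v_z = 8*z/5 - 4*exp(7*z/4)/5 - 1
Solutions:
 v(z) = C1 + 4*z^3/9 - 4*z^2/5 + z + 16*exp(7*z/4)/35


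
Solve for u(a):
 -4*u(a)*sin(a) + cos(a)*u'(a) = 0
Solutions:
 u(a) = C1/cos(a)^4


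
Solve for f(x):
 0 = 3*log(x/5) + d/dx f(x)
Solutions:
 f(x) = C1 - 3*x*log(x) + 3*x + x*log(125)


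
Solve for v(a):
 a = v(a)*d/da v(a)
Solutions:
 v(a) = -sqrt(C1 + a^2)
 v(a) = sqrt(C1 + a^2)


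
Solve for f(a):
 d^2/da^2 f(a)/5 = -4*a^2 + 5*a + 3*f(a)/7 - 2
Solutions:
 f(a) = C1*exp(-sqrt(105)*a/7) + C2*exp(sqrt(105)*a/7) + 28*a^2/3 - 35*a/3 + 602/45


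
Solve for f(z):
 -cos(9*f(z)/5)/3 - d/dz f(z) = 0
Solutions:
 z/3 - 5*log(sin(9*f(z)/5) - 1)/18 + 5*log(sin(9*f(z)/5) + 1)/18 = C1


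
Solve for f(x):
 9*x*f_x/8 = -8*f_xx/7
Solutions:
 f(x) = C1 + C2*erf(3*sqrt(14)*x/16)


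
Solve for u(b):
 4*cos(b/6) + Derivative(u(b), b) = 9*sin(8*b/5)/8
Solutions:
 u(b) = C1 - 24*sin(b/6) - 45*cos(8*b/5)/64


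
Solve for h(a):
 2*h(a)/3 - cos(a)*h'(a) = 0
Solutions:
 h(a) = C1*(sin(a) + 1)^(1/3)/(sin(a) - 1)^(1/3)


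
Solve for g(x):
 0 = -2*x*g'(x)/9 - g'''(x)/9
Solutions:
 g(x) = C1 + Integral(C2*airyai(-2^(1/3)*x) + C3*airybi(-2^(1/3)*x), x)


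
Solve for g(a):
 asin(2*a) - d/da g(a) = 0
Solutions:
 g(a) = C1 + a*asin(2*a) + sqrt(1 - 4*a^2)/2


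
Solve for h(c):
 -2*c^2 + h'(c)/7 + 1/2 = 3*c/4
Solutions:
 h(c) = C1 + 14*c^3/3 + 21*c^2/8 - 7*c/2


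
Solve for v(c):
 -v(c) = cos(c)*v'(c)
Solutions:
 v(c) = C1*sqrt(sin(c) - 1)/sqrt(sin(c) + 1)


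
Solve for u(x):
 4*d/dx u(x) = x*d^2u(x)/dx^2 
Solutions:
 u(x) = C1 + C2*x^5


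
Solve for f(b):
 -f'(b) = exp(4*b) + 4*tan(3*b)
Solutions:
 f(b) = C1 - exp(4*b)/4 + 4*log(cos(3*b))/3


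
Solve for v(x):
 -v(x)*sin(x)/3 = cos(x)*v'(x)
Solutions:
 v(x) = C1*cos(x)^(1/3)


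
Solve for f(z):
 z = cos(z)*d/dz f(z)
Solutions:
 f(z) = C1 + Integral(z/cos(z), z)


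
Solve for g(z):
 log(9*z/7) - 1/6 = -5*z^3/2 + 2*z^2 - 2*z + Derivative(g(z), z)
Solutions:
 g(z) = C1 + 5*z^4/8 - 2*z^3/3 + z^2 + z*log(z) - 7*z/6 + z*log(9/7)


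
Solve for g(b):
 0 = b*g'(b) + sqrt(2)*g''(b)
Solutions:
 g(b) = C1 + C2*erf(2^(1/4)*b/2)


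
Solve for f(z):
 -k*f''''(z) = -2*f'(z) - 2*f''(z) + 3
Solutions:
 f(z) = C1 + C2*exp(z*(3^(1/3)*(sqrt(3)*sqrt((27 - 8/k)/k^2) - 9/k)^(1/3)/6 - 3^(5/6)*I*(sqrt(3)*sqrt((27 - 8/k)/k^2) - 9/k)^(1/3)/6 - 4/(k*(-3^(1/3) + 3^(5/6)*I)*(sqrt(3)*sqrt((27 - 8/k)/k^2) - 9/k)^(1/3)))) + C3*exp(z*(3^(1/3)*(sqrt(3)*sqrt((27 - 8/k)/k^2) - 9/k)^(1/3)/6 + 3^(5/6)*I*(sqrt(3)*sqrt((27 - 8/k)/k^2) - 9/k)^(1/3)/6 + 4/(k*(3^(1/3) + 3^(5/6)*I)*(sqrt(3)*sqrt((27 - 8/k)/k^2) - 9/k)^(1/3)))) + C4*exp(-3^(1/3)*z*((sqrt(3)*sqrt((27 - 8/k)/k^2) - 9/k)^(1/3) + 2*3^(1/3)/(k*(sqrt(3)*sqrt((27 - 8/k)/k^2) - 9/k)^(1/3)))/3) + 3*z/2


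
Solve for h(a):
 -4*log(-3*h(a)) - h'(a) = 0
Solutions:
 Integral(1/(log(-_y) + log(3)), (_y, h(a)))/4 = C1 - a


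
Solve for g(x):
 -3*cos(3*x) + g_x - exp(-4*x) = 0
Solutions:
 g(x) = C1 + sin(3*x) - exp(-4*x)/4


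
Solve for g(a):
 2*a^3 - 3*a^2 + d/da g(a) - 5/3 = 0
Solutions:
 g(a) = C1 - a^4/2 + a^3 + 5*a/3


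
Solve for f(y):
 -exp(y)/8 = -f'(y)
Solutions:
 f(y) = C1 + exp(y)/8


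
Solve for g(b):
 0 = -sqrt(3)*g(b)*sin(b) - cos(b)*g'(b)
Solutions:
 g(b) = C1*cos(b)^(sqrt(3))


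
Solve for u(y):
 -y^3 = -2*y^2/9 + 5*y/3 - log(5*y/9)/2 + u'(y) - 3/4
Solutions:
 u(y) = C1 - y^4/4 + 2*y^3/27 - 5*y^2/6 + y*log(y)/2 + y*log(sqrt(5)/3) + y/4


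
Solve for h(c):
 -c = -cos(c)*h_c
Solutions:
 h(c) = C1 + Integral(c/cos(c), c)


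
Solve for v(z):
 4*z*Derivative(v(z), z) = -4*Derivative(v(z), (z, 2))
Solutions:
 v(z) = C1 + C2*erf(sqrt(2)*z/2)


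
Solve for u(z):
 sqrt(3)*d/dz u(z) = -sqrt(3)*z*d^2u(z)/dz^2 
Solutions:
 u(z) = C1 + C2*log(z)


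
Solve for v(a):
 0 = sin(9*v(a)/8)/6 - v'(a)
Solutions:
 -a/6 + 4*log(cos(9*v(a)/8) - 1)/9 - 4*log(cos(9*v(a)/8) + 1)/9 = C1


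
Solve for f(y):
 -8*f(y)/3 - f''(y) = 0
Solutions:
 f(y) = C1*sin(2*sqrt(6)*y/3) + C2*cos(2*sqrt(6)*y/3)


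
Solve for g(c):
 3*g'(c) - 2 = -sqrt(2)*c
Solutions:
 g(c) = C1 - sqrt(2)*c^2/6 + 2*c/3


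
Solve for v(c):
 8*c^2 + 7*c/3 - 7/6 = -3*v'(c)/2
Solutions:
 v(c) = C1 - 16*c^3/9 - 7*c^2/9 + 7*c/9


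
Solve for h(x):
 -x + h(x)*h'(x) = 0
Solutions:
 h(x) = -sqrt(C1 + x^2)
 h(x) = sqrt(C1 + x^2)


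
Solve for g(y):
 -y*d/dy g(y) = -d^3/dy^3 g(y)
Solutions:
 g(y) = C1 + Integral(C2*airyai(y) + C3*airybi(y), y)


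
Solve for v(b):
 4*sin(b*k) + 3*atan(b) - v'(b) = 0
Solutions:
 v(b) = C1 + 3*b*atan(b) + 4*Piecewise((-cos(b*k)/k, Ne(k, 0)), (0, True)) - 3*log(b^2 + 1)/2


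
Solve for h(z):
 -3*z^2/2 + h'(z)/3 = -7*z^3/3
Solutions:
 h(z) = C1 - 7*z^4/4 + 3*z^3/2


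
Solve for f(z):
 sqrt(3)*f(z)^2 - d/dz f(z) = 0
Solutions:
 f(z) = -1/(C1 + sqrt(3)*z)


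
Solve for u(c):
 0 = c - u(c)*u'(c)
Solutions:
 u(c) = -sqrt(C1 + c^2)
 u(c) = sqrt(C1 + c^2)


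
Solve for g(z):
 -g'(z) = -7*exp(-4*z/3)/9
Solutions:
 g(z) = C1 - 7*exp(-4*z/3)/12


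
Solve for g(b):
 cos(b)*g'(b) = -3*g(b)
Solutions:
 g(b) = C1*(sin(b) - 1)^(3/2)/(sin(b) + 1)^(3/2)


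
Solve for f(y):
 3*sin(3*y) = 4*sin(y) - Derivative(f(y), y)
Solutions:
 f(y) = C1 - 4*cos(y) + cos(3*y)


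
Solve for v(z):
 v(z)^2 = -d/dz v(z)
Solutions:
 v(z) = 1/(C1 + z)


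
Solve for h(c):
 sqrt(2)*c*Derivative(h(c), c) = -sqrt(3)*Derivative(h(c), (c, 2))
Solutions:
 h(c) = C1 + C2*erf(6^(3/4)*c/6)


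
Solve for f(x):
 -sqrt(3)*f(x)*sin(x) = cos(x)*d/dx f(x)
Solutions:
 f(x) = C1*cos(x)^(sqrt(3))


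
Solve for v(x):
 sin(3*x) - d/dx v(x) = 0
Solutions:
 v(x) = C1 - cos(3*x)/3


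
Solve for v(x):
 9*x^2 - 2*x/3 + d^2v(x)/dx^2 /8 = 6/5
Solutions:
 v(x) = C1 + C2*x - 6*x^4 + 8*x^3/9 + 24*x^2/5


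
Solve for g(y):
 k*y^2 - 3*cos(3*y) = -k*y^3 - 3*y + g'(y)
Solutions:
 g(y) = C1 + k*y^4/4 + k*y^3/3 + 3*y^2/2 - sin(3*y)


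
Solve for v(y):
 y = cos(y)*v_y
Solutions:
 v(y) = C1 + Integral(y/cos(y), y)


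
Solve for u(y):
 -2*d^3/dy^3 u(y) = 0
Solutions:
 u(y) = C1 + C2*y + C3*y^2


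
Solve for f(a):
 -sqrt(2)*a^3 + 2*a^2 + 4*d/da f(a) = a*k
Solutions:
 f(a) = C1 + sqrt(2)*a^4/16 - a^3/6 + a^2*k/8


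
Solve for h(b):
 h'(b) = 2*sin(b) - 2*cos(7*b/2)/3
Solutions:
 h(b) = C1 - 4*sin(7*b/2)/21 - 2*cos(b)


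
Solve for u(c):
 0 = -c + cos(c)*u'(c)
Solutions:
 u(c) = C1 + Integral(c/cos(c), c)


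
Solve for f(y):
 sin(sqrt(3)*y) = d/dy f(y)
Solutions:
 f(y) = C1 - sqrt(3)*cos(sqrt(3)*y)/3


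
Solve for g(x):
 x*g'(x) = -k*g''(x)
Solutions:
 g(x) = C1 + C2*sqrt(k)*erf(sqrt(2)*x*sqrt(1/k)/2)


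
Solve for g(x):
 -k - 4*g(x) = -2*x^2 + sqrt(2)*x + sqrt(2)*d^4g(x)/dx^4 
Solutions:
 g(x) = -k/4 + x^2/2 - sqrt(2)*x/4 + (C1*sin(2^(7/8)*x/2) + C2*cos(2^(7/8)*x/2))*exp(-2^(7/8)*x/2) + (C3*sin(2^(7/8)*x/2) + C4*cos(2^(7/8)*x/2))*exp(2^(7/8)*x/2)


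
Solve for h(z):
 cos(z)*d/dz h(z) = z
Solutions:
 h(z) = C1 + Integral(z/cos(z), z)


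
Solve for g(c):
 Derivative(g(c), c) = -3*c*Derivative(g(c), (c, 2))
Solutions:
 g(c) = C1 + C2*c^(2/3)


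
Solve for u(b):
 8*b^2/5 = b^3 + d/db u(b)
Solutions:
 u(b) = C1 - b^4/4 + 8*b^3/15


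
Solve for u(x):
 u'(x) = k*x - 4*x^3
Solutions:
 u(x) = C1 + k*x^2/2 - x^4


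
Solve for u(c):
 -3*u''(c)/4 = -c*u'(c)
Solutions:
 u(c) = C1 + C2*erfi(sqrt(6)*c/3)


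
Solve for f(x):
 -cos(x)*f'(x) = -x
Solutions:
 f(x) = C1 + Integral(x/cos(x), x)


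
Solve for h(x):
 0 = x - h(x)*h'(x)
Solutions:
 h(x) = -sqrt(C1 + x^2)
 h(x) = sqrt(C1 + x^2)


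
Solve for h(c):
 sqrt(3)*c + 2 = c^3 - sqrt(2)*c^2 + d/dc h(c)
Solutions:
 h(c) = C1 - c^4/4 + sqrt(2)*c^3/3 + sqrt(3)*c^2/2 + 2*c


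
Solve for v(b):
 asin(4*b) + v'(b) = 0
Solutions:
 v(b) = C1 - b*asin(4*b) - sqrt(1 - 16*b^2)/4


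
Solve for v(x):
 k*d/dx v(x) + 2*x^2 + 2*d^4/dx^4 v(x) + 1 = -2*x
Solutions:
 v(x) = C1 + C2*exp(2^(2/3)*x*(-k)^(1/3)/2) + C3*exp(2^(2/3)*x*(-k)^(1/3)*(-1 + sqrt(3)*I)/4) + C4*exp(-2^(2/3)*x*(-k)^(1/3)*(1 + sqrt(3)*I)/4) - 2*x^3/(3*k) - x^2/k - x/k


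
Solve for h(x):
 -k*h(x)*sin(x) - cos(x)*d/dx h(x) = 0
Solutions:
 h(x) = C1*exp(k*log(cos(x)))


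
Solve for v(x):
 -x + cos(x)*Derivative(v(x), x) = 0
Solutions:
 v(x) = C1 + Integral(x/cos(x), x)


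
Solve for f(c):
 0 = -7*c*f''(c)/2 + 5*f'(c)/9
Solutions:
 f(c) = C1 + C2*c^(73/63)


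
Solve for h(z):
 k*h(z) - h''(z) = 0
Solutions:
 h(z) = C1*exp(-sqrt(k)*z) + C2*exp(sqrt(k)*z)


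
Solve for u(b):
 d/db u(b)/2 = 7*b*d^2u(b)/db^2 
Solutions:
 u(b) = C1 + C2*b^(15/14)


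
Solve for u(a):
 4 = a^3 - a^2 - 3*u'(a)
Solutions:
 u(a) = C1 + a^4/12 - a^3/9 - 4*a/3


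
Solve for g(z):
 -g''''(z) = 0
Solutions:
 g(z) = C1 + C2*z + C3*z^2 + C4*z^3


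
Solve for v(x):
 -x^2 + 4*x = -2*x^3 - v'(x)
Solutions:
 v(x) = C1 - x^4/2 + x^3/3 - 2*x^2


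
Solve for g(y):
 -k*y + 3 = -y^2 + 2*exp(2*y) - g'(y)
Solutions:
 g(y) = C1 + k*y^2/2 - y^3/3 - 3*y + exp(2*y)


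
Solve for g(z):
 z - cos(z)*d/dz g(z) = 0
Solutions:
 g(z) = C1 + Integral(z/cos(z), z)


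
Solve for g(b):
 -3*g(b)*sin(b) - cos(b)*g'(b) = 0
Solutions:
 g(b) = C1*cos(b)^3


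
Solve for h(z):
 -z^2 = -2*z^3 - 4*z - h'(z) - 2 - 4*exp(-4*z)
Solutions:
 h(z) = C1 - z^4/2 + z^3/3 - 2*z^2 - 2*z + exp(-4*z)


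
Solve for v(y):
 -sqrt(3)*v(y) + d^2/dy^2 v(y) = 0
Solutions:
 v(y) = C1*exp(-3^(1/4)*y) + C2*exp(3^(1/4)*y)


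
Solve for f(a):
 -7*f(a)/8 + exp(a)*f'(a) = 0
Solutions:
 f(a) = C1*exp(-7*exp(-a)/8)


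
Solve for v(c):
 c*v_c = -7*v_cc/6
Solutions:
 v(c) = C1 + C2*erf(sqrt(21)*c/7)


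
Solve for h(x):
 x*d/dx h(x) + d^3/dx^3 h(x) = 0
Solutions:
 h(x) = C1 + Integral(C2*airyai(-x) + C3*airybi(-x), x)


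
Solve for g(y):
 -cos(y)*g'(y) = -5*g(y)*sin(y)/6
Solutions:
 g(y) = C1/cos(y)^(5/6)


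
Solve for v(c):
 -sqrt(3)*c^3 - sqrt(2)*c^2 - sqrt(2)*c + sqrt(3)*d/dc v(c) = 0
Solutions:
 v(c) = C1 + c^4/4 + sqrt(6)*c^3/9 + sqrt(6)*c^2/6


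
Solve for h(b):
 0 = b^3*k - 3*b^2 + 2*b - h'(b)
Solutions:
 h(b) = C1 + b^4*k/4 - b^3 + b^2


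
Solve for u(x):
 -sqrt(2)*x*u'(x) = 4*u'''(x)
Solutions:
 u(x) = C1 + Integral(C2*airyai(-sqrt(2)*x/2) + C3*airybi(-sqrt(2)*x/2), x)


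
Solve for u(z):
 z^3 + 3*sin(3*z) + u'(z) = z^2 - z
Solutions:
 u(z) = C1 - z^4/4 + z^3/3 - z^2/2 + cos(3*z)


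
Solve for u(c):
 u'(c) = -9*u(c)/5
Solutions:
 u(c) = C1*exp(-9*c/5)


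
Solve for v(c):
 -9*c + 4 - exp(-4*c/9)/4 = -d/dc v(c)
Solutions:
 v(c) = C1 + 9*c^2/2 - 4*c - 9*exp(-4*c/9)/16


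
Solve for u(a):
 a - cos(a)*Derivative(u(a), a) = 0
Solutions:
 u(a) = C1 + Integral(a/cos(a), a)


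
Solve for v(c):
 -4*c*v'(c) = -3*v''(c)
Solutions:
 v(c) = C1 + C2*erfi(sqrt(6)*c/3)


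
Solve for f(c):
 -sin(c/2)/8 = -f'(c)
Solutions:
 f(c) = C1 - cos(c/2)/4


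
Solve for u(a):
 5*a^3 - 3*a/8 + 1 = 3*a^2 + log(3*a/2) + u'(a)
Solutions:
 u(a) = C1 + 5*a^4/4 - a^3 - 3*a^2/16 - a*log(a) + a*log(2/3) + 2*a


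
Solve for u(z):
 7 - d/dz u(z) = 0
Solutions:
 u(z) = C1 + 7*z


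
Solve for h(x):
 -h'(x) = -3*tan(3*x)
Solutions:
 h(x) = C1 - log(cos(3*x))


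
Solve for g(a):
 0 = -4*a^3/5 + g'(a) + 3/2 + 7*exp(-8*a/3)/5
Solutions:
 g(a) = C1 + a^4/5 - 3*a/2 + 21*exp(-8*a/3)/40


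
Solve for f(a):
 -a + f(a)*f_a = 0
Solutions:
 f(a) = -sqrt(C1 + a^2)
 f(a) = sqrt(C1 + a^2)


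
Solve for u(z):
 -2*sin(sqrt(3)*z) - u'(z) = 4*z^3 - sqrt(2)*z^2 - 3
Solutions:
 u(z) = C1 - z^4 + sqrt(2)*z^3/3 + 3*z + 2*sqrt(3)*cos(sqrt(3)*z)/3


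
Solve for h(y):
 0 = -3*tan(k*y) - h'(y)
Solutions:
 h(y) = C1 - 3*Piecewise((-log(cos(k*y))/k, Ne(k, 0)), (0, True))


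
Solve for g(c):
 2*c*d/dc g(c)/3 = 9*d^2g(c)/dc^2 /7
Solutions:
 g(c) = C1 + C2*erfi(sqrt(21)*c/9)


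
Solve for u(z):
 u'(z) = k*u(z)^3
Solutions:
 u(z) = -sqrt(2)*sqrt(-1/(C1 + k*z))/2
 u(z) = sqrt(2)*sqrt(-1/(C1 + k*z))/2


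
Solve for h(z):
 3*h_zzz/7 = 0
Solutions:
 h(z) = C1 + C2*z + C3*z^2


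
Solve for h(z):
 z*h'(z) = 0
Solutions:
 h(z) = C1


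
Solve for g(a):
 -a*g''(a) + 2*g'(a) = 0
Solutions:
 g(a) = C1 + C2*a^3


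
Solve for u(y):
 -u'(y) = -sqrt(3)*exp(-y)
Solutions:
 u(y) = C1 - sqrt(3)*exp(-y)


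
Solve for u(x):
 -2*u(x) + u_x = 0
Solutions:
 u(x) = C1*exp(2*x)


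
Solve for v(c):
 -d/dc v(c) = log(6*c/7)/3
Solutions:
 v(c) = C1 - c*log(c)/3 - c*log(6)/3 + c/3 + c*log(7)/3


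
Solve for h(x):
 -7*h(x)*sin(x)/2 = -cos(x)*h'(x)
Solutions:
 h(x) = C1/cos(x)^(7/2)


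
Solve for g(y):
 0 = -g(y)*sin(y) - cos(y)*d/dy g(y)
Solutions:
 g(y) = C1*cos(y)


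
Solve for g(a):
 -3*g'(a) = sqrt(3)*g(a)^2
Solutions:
 g(a) = 3/(C1 + sqrt(3)*a)


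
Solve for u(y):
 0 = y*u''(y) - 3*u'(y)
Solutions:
 u(y) = C1 + C2*y^4


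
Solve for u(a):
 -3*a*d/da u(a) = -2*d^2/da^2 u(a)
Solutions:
 u(a) = C1 + C2*erfi(sqrt(3)*a/2)


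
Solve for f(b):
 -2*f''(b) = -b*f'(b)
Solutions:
 f(b) = C1 + C2*erfi(b/2)


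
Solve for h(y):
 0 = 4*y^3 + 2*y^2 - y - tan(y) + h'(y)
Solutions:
 h(y) = C1 - y^4 - 2*y^3/3 + y^2/2 - log(cos(y))


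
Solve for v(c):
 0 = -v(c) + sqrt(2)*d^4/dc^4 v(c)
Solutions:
 v(c) = C1*exp(-2^(7/8)*c/2) + C2*exp(2^(7/8)*c/2) + C3*sin(2^(7/8)*c/2) + C4*cos(2^(7/8)*c/2)


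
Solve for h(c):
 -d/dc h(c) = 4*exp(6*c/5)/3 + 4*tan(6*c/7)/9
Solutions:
 h(c) = C1 - 10*exp(6*c/5)/9 + 14*log(cos(6*c/7))/27


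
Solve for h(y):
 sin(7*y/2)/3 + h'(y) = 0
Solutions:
 h(y) = C1 + 2*cos(7*y/2)/21


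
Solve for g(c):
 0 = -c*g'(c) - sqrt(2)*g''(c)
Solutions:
 g(c) = C1 + C2*erf(2^(1/4)*c/2)


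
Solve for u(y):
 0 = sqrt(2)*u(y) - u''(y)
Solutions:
 u(y) = C1*exp(-2^(1/4)*y) + C2*exp(2^(1/4)*y)


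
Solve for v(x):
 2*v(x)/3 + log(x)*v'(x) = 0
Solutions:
 v(x) = C1*exp(-2*li(x)/3)


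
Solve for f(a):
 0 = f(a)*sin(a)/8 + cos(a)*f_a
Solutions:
 f(a) = C1*cos(a)^(1/8)


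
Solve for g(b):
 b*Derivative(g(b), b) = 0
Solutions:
 g(b) = C1


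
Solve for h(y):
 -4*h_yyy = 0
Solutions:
 h(y) = C1 + C2*y + C3*y^2


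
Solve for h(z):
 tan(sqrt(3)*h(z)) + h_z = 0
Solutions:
 h(z) = sqrt(3)*(pi - asin(C1*exp(-sqrt(3)*z)))/3
 h(z) = sqrt(3)*asin(C1*exp(-sqrt(3)*z))/3


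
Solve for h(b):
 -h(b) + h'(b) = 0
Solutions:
 h(b) = C1*exp(b)


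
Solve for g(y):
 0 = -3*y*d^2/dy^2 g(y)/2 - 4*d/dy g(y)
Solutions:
 g(y) = C1 + C2/y^(5/3)


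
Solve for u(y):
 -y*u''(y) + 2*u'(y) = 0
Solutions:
 u(y) = C1 + C2*y^3


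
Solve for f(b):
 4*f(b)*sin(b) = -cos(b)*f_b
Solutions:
 f(b) = C1*cos(b)^4


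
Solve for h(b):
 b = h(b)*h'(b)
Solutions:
 h(b) = -sqrt(C1 + b^2)
 h(b) = sqrt(C1 + b^2)


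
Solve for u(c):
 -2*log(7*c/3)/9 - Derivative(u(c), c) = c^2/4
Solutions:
 u(c) = C1 - c^3/12 - 2*c*log(c)/9 - 2*c*log(7)/9 + 2*c/9 + 2*c*log(3)/9


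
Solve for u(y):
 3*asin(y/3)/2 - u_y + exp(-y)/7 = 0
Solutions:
 u(y) = C1 + 3*y*asin(y/3)/2 + 3*sqrt(9 - y^2)/2 - exp(-y)/7


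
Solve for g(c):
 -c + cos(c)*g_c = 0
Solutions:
 g(c) = C1 + Integral(c/cos(c), c)


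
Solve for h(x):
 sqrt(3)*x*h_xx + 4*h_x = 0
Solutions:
 h(x) = C1 + C2*x^(1 - 4*sqrt(3)/3)


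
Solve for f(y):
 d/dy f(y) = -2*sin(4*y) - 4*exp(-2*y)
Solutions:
 f(y) = C1 + cos(4*y)/2 + 2*exp(-2*y)


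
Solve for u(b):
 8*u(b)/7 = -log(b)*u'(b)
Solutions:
 u(b) = C1*exp(-8*li(b)/7)


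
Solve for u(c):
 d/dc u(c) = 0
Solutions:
 u(c) = C1


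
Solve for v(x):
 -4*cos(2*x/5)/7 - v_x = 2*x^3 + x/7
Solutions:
 v(x) = C1 - x^4/2 - x^2/14 - 10*sin(2*x/5)/7


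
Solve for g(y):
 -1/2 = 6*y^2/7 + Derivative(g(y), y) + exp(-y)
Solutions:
 g(y) = C1 - 2*y^3/7 - y/2 + exp(-y)


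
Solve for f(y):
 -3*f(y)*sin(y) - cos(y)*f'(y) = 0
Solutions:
 f(y) = C1*cos(y)^3


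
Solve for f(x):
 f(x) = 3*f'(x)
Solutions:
 f(x) = C1*exp(x/3)


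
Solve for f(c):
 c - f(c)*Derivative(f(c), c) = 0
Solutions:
 f(c) = -sqrt(C1 + c^2)
 f(c) = sqrt(C1 + c^2)


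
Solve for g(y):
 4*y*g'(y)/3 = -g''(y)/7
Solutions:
 g(y) = C1 + C2*erf(sqrt(42)*y/3)


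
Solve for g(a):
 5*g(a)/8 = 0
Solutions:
 g(a) = 0


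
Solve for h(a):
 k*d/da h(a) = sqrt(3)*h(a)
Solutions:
 h(a) = C1*exp(sqrt(3)*a/k)


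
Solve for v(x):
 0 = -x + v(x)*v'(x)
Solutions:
 v(x) = -sqrt(C1 + x^2)
 v(x) = sqrt(C1 + x^2)


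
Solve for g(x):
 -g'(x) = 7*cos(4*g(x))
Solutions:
 g(x) = -asin((C1 + exp(56*x))/(C1 - exp(56*x)))/4 + pi/4
 g(x) = asin((C1 + exp(56*x))/(C1 - exp(56*x)))/4


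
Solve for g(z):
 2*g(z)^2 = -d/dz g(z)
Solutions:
 g(z) = 1/(C1 + 2*z)


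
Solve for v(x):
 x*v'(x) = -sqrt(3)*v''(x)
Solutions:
 v(x) = C1 + C2*erf(sqrt(2)*3^(3/4)*x/6)


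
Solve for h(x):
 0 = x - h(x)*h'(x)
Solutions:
 h(x) = -sqrt(C1 + x^2)
 h(x) = sqrt(C1 + x^2)


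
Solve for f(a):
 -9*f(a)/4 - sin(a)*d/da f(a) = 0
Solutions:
 f(a) = C1*(cos(a) + 1)^(9/8)/(cos(a) - 1)^(9/8)


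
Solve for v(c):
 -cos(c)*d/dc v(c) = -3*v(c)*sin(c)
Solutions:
 v(c) = C1/cos(c)^3


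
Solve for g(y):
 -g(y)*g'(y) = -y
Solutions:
 g(y) = -sqrt(C1 + y^2)
 g(y) = sqrt(C1 + y^2)


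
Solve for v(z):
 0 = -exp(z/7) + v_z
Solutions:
 v(z) = C1 + 7*exp(z/7)


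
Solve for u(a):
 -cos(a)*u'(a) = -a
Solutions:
 u(a) = C1 + Integral(a/cos(a), a)


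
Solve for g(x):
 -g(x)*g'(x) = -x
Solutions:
 g(x) = -sqrt(C1 + x^2)
 g(x) = sqrt(C1 + x^2)


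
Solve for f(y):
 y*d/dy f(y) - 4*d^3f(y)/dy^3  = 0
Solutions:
 f(y) = C1 + Integral(C2*airyai(2^(1/3)*y/2) + C3*airybi(2^(1/3)*y/2), y)


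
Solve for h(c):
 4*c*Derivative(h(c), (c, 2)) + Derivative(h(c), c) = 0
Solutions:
 h(c) = C1 + C2*c^(3/4)


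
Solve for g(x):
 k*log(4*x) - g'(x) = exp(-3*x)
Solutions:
 g(x) = C1 + k*x*log(x) + k*x*(-1 + 2*log(2)) + exp(-3*x)/3


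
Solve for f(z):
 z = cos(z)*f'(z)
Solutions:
 f(z) = C1 + Integral(z/cos(z), z)


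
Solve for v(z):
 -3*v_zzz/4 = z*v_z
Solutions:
 v(z) = C1 + Integral(C2*airyai(-6^(2/3)*z/3) + C3*airybi(-6^(2/3)*z/3), z)


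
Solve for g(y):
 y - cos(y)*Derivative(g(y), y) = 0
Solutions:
 g(y) = C1 + Integral(y/cos(y), y)


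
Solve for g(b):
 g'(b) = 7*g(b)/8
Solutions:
 g(b) = C1*exp(7*b/8)


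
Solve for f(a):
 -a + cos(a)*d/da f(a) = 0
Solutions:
 f(a) = C1 + Integral(a/cos(a), a)


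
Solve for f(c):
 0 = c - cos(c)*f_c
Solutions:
 f(c) = C1 + Integral(c/cos(c), c)


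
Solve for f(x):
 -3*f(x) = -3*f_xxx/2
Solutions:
 f(x) = C3*exp(2^(1/3)*x) + (C1*sin(2^(1/3)*sqrt(3)*x/2) + C2*cos(2^(1/3)*sqrt(3)*x/2))*exp(-2^(1/3)*x/2)


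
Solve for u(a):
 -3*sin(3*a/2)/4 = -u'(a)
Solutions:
 u(a) = C1 - cos(3*a/2)/2


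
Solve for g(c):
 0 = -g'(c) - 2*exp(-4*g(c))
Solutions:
 g(c) = log(-I*(C1 - 8*c)^(1/4))
 g(c) = log(I*(C1 - 8*c)^(1/4))
 g(c) = log(-(C1 - 8*c)^(1/4))
 g(c) = log(C1 - 8*c)/4


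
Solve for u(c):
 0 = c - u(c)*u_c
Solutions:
 u(c) = -sqrt(C1 + c^2)
 u(c) = sqrt(C1 + c^2)


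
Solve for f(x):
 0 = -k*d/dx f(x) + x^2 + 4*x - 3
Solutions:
 f(x) = C1 + x^3/(3*k) + 2*x^2/k - 3*x/k


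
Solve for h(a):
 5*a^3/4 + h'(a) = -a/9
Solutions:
 h(a) = C1 - 5*a^4/16 - a^2/18


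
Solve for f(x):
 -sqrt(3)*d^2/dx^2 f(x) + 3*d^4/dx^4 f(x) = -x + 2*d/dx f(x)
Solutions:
 f(x) = C1 + C2*exp(-x*(sqrt(3)/(sqrt(3)*sqrt(27 - sqrt(3)) + 9)^(1/3) + (sqrt(3)*sqrt(27 - sqrt(3)) + 9)^(1/3))/6)*sin(x*(-sqrt(3)*(sqrt(3)*sqrt(27 - sqrt(3)) + 9)^(1/3) + 3/(sqrt(3)*sqrt(27 - sqrt(3)) + 9)^(1/3))/6) + C3*exp(-x*(sqrt(3)/(sqrt(3)*sqrt(27 - sqrt(3)) + 9)^(1/3) + (sqrt(3)*sqrt(27 - sqrt(3)) + 9)^(1/3))/6)*cos(x*(-sqrt(3)*(sqrt(3)*sqrt(27 - sqrt(3)) + 9)^(1/3) + 3/(sqrt(3)*sqrt(27 - sqrt(3)) + 9)^(1/3))/6) + C4*exp(x*(sqrt(3)/(sqrt(3)*sqrt(27 - sqrt(3)) + 9)^(1/3) + (sqrt(3)*sqrt(27 - sqrt(3)) + 9)^(1/3))/3) + x^2/4 - sqrt(3)*x/4


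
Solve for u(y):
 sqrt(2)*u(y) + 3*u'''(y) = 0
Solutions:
 u(y) = C3*exp(-2^(1/6)*3^(2/3)*y/3) + (C1*sin(6^(1/6)*y/2) + C2*cos(6^(1/6)*y/2))*exp(2^(1/6)*3^(2/3)*y/6)


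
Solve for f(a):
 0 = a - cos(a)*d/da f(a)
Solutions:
 f(a) = C1 + Integral(a/cos(a), a)


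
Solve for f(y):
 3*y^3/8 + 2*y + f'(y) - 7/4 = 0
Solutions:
 f(y) = C1 - 3*y^4/32 - y^2 + 7*y/4


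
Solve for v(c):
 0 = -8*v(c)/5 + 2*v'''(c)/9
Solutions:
 v(c) = C3*exp(30^(2/3)*c/5) + (C1*sin(3*10^(2/3)*3^(1/6)*c/10) + C2*cos(3*10^(2/3)*3^(1/6)*c/10))*exp(-30^(2/3)*c/10)


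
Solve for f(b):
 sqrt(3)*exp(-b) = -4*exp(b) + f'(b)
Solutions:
 f(b) = C1 + 4*exp(b) - sqrt(3)*exp(-b)


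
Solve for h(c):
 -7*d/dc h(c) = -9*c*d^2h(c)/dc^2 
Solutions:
 h(c) = C1 + C2*c^(16/9)


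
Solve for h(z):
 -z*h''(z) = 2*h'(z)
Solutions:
 h(z) = C1 + C2/z


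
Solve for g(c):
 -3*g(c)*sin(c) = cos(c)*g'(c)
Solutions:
 g(c) = C1*cos(c)^3


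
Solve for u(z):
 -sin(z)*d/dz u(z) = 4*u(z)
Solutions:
 u(z) = C1*(cos(z)^2 + 2*cos(z) + 1)/(cos(z)^2 - 2*cos(z) + 1)


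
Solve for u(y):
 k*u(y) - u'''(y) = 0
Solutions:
 u(y) = C1*exp(k^(1/3)*y) + C2*exp(k^(1/3)*y*(-1 + sqrt(3)*I)/2) + C3*exp(-k^(1/3)*y*(1 + sqrt(3)*I)/2)


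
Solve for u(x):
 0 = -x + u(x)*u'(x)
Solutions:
 u(x) = -sqrt(C1 + x^2)
 u(x) = sqrt(C1 + x^2)


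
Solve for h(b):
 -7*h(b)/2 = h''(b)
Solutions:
 h(b) = C1*sin(sqrt(14)*b/2) + C2*cos(sqrt(14)*b/2)


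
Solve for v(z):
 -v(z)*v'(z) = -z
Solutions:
 v(z) = -sqrt(C1 + z^2)
 v(z) = sqrt(C1 + z^2)


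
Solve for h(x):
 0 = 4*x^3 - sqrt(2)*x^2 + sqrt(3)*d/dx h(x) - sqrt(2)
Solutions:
 h(x) = C1 - sqrt(3)*x^4/3 + sqrt(6)*x^3/9 + sqrt(6)*x/3


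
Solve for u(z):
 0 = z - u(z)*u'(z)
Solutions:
 u(z) = -sqrt(C1 + z^2)
 u(z) = sqrt(C1 + z^2)


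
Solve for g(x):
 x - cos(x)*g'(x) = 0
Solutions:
 g(x) = C1 + Integral(x/cos(x), x)


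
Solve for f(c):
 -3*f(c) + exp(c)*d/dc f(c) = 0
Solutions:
 f(c) = C1*exp(-3*exp(-c))


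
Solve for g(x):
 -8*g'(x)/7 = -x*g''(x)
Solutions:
 g(x) = C1 + C2*x^(15/7)


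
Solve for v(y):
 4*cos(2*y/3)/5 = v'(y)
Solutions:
 v(y) = C1 + 6*sin(2*y/3)/5


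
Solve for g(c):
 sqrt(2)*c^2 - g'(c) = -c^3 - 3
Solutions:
 g(c) = C1 + c^4/4 + sqrt(2)*c^3/3 + 3*c


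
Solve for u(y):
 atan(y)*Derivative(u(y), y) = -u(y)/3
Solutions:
 u(y) = C1*exp(-Integral(1/atan(y), y)/3)


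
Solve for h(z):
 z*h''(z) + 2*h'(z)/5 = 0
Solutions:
 h(z) = C1 + C2*z^(3/5)


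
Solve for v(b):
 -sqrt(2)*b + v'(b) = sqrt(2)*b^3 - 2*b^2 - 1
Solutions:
 v(b) = C1 + sqrt(2)*b^4/4 - 2*b^3/3 + sqrt(2)*b^2/2 - b


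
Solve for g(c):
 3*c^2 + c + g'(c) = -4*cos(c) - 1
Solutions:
 g(c) = C1 - c^3 - c^2/2 - c - 4*sin(c)


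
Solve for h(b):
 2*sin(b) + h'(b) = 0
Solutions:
 h(b) = C1 + 2*cos(b)


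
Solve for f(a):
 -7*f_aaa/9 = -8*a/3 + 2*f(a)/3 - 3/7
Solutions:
 f(a) = C3*exp(-6^(1/3)*7^(2/3)*a/7) + 4*a + (C1*sin(2^(1/3)*3^(5/6)*7^(2/3)*a/14) + C2*cos(2^(1/3)*3^(5/6)*7^(2/3)*a/14))*exp(6^(1/3)*7^(2/3)*a/14) + 9/14


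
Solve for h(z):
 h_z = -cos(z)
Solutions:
 h(z) = C1 - sin(z)


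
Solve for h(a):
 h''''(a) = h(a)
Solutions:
 h(a) = C1*exp(-a) + C2*exp(a) + C3*sin(a) + C4*cos(a)


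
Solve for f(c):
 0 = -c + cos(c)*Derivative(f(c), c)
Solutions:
 f(c) = C1 + Integral(c/cos(c), c)


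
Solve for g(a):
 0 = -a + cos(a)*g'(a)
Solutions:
 g(a) = C1 + Integral(a/cos(a), a)


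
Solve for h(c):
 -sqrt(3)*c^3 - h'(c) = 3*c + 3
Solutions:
 h(c) = C1 - sqrt(3)*c^4/4 - 3*c^2/2 - 3*c


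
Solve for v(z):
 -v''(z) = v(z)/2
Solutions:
 v(z) = C1*sin(sqrt(2)*z/2) + C2*cos(sqrt(2)*z/2)


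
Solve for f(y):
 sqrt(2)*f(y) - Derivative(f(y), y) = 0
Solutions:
 f(y) = C1*exp(sqrt(2)*y)


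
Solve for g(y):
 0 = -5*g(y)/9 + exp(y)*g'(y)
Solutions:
 g(y) = C1*exp(-5*exp(-y)/9)


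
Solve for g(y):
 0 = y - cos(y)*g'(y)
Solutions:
 g(y) = C1 + Integral(y/cos(y), y)


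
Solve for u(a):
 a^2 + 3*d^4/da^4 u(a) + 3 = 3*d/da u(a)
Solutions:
 u(a) = C1 + C4*exp(a) + a^3/9 + a + (C2*sin(sqrt(3)*a/2) + C3*cos(sqrt(3)*a/2))*exp(-a/2)


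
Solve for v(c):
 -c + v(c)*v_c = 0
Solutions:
 v(c) = -sqrt(C1 + c^2)
 v(c) = sqrt(C1 + c^2)


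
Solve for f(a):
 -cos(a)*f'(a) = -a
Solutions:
 f(a) = C1 + Integral(a/cos(a), a)


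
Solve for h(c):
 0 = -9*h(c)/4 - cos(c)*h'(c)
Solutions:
 h(c) = C1*(sin(c) - 1)^(9/8)/(sin(c) + 1)^(9/8)


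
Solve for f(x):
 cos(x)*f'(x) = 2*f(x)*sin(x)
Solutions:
 f(x) = C1/cos(x)^2


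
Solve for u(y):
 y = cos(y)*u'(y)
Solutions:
 u(y) = C1 + Integral(y/cos(y), y)


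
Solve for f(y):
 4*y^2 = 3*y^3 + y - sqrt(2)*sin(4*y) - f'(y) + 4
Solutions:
 f(y) = C1 + 3*y^4/4 - 4*y^3/3 + y^2/2 + 4*y + sqrt(2)*cos(4*y)/4


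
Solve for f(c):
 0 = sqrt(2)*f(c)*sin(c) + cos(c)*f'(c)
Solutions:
 f(c) = C1*cos(c)^(sqrt(2))


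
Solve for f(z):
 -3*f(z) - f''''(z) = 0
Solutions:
 f(z) = (C1*sin(sqrt(2)*3^(1/4)*z/2) + C2*cos(sqrt(2)*3^(1/4)*z/2))*exp(-sqrt(2)*3^(1/4)*z/2) + (C3*sin(sqrt(2)*3^(1/4)*z/2) + C4*cos(sqrt(2)*3^(1/4)*z/2))*exp(sqrt(2)*3^(1/4)*z/2)


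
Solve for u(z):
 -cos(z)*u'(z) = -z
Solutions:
 u(z) = C1 + Integral(z/cos(z), z)


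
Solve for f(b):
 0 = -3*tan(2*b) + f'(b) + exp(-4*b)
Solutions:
 f(b) = C1 + 3*log(tan(2*b)^2 + 1)/4 + exp(-4*b)/4


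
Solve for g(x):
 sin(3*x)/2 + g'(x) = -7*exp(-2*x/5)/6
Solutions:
 g(x) = C1 + cos(3*x)/6 + 35*exp(-2*x/5)/12


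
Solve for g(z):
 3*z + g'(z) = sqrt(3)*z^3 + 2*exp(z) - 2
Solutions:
 g(z) = C1 + sqrt(3)*z^4/4 - 3*z^2/2 - 2*z + 2*exp(z)


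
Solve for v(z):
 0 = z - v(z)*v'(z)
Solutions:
 v(z) = -sqrt(C1 + z^2)
 v(z) = sqrt(C1 + z^2)


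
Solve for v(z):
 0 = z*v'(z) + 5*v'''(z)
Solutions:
 v(z) = C1 + Integral(C2*airyai(-5^(2/3)*z/5) + C3*airybi(-5^(2/3)*z/5), z)


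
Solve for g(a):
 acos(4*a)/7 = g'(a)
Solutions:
 g(a) = C1 + a*acos(4*a)/7 - sqrt(1 - 16*a^2)/28


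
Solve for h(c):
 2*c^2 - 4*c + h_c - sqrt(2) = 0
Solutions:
 h(c) = C1 - 2*c^3/3 + 2*c^2 + sqrt(2)*c


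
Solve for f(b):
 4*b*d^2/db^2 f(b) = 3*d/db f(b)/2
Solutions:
 f(b) = C1 + C2*b^(11/8)


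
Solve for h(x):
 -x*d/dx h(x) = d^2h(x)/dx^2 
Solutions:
 h(x) = C1 + C2*erf(sqrt(2)*x/2)


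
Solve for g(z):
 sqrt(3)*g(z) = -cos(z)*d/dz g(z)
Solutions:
 g(z) = C1*(sin(z) - 1)^(sqrt(3)/2)/(sin(z) + 1)^(sqrt(3)/2)


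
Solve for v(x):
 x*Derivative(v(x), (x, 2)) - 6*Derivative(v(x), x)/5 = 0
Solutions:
 v(x) = C1 + C2*x^(11/5)


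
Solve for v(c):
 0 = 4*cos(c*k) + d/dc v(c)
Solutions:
 v(c) = C1 - 4*sin(c*k)/k


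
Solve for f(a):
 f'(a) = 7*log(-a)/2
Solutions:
 f(a) = C1 + 7*a*log(-a)/2 - 7*a/2


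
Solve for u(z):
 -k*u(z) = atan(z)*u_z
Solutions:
 u(z) = C1*exp(-k*Integral(1/atan(z), z))


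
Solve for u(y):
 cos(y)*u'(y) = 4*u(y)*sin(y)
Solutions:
 u(y) = C1/cos(y)^4


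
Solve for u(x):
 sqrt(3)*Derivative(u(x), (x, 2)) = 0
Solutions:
 u(x) = C1 + C2*x


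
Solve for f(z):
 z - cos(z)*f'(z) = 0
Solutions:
 f(z) = C1 + Integral(z/cos(z), z)


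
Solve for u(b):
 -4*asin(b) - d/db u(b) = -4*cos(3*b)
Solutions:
 u(b) = C1 - 4*b*asin(b) - 4*sqrt(1 - b^2) + 4*sin(3*b)/3


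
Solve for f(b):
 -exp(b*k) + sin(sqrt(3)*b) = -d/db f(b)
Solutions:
 f(b) = C1 + sqrt(3)*cos(sqrt(3)*b)/3 + exp(b*k)/k


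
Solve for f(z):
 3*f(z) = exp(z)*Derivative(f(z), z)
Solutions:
 f(z) = C1*exp(-3*exp(-z))


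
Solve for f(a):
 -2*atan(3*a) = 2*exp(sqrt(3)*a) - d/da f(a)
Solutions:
 f(a) = C1 + 2*a*atan(3*a) + 2*sqrt(3)*exp(sqrt(3)*a)/3 - log(9*a^2 + 1)/3


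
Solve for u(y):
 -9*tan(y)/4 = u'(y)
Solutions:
 u(y) = C1 + 9*log(cos(y))/4


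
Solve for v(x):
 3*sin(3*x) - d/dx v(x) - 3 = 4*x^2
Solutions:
 v(x) = C1 - 4*x^3/3 - 3*x - cos(3*x)


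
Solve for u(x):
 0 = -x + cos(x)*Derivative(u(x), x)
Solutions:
 u(x) = C1 + Integral(x/cos(x), x)


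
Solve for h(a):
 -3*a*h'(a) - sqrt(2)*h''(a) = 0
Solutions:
 h(a) = C1 + C2*erf(2^(1/4)*sqrt(3)*a/2)


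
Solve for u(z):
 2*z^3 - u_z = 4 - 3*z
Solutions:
 u(z) = C1 + z^4/2 + 3*z^2/2 - 4*z


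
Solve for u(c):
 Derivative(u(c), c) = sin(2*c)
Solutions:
 u(c) = C1 - cos(2*c)/2


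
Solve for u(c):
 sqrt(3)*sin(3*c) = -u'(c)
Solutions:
 u(c) = C1 + sqrt(3)*cos(3*c)/3


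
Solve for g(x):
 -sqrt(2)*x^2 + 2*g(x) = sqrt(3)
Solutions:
 g(x) = sqrt(2)*x^2/2 + sqrt(3)/2


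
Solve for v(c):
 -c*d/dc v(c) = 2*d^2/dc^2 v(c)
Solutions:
 v(c) = C1 + C2*erf(c/2)


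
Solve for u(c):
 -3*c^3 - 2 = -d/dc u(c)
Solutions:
 u(c) = C1 + 3*c^4/4 + 2*c


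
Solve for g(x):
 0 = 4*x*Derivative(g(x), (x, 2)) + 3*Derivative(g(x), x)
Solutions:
 g(x) = C1 + C2*x^(1/4)


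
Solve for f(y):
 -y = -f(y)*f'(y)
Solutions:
 f(y) = -sqrt(C1 + y^2)
 f(y) = sqrt(C1 + y^2)


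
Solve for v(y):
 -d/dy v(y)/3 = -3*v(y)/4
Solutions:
 v(y) = C1*exp(9*y/4)


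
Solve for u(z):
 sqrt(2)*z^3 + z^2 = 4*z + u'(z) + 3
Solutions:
 u(z) = C1 + sqrt(2)*z^4/4 + z^3/3 - 2*z^2 - 3*z


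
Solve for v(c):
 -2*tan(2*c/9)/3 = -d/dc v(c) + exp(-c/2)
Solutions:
 v(c) = C1 + 3*log(tan(2*c/9)^2 + 1)/2 - 2*exp(-c/2)


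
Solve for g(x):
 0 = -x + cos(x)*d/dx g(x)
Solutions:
 g(x) = C1 + Integral(x/cos(x), x)


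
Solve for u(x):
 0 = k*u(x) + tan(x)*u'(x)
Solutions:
 u(x) = C1*exp(-k*log(sin(x)))


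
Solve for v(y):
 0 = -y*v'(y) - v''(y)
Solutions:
 v(y) = C1 + C2*erf(sqrt(2)*y/2)


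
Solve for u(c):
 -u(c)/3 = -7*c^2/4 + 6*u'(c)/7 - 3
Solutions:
 u(c) = C1*exp(-7*c/18) + 21*c^2/4 - 27*c + 549/7


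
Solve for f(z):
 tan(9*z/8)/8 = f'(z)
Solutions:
 f(z) = C1 - log(cos(9*z/8))/9


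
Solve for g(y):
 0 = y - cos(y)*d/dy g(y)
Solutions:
 g(y) = C1 + Integral(y/cos(y), y)


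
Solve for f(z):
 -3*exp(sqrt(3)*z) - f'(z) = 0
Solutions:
 f(z) = C1 - sqrt(3)*exp(sqrt(3)*z)


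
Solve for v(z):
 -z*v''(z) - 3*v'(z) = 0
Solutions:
 v(z) = C1 + C2/z^2


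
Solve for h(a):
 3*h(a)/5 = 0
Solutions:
 h(a) = 0


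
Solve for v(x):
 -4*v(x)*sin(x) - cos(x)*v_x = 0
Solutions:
 v(x) = C1*cos(x)^4


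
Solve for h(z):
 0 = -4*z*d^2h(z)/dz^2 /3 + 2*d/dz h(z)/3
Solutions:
 h(z) = C1 + C2*z^(3/2)


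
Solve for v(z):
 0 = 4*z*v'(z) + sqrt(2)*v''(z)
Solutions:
 v(z) = C1 + C2*erf(2^(1/4)*z)


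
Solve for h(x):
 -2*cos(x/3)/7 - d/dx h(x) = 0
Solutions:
 h(x) = C1 - 6*sin(x/3)/7


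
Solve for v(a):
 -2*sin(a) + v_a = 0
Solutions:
 v(a) = C1 - 2*cos(a)


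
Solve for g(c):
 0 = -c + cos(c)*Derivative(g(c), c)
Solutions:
 g(c) = C1 + Integral(c/cos(c), c)


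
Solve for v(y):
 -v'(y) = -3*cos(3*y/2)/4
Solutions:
 v(y) = C1 + sin(3*y/2)/2


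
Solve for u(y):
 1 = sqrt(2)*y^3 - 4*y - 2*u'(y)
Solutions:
 u(y) = C1 + sqrt(2)*y^4/8 - y^2 - y/2


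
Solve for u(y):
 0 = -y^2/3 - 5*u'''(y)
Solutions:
 u(y) = C1 + C2*y + C3*y^2 - y^5/900


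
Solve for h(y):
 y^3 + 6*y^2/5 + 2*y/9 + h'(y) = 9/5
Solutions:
 h(y) = C1 - y^4/4 - 2*y^3/5 - y^2/9 + 9*y/5


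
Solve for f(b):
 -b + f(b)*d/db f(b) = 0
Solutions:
 f(b) = -sqrt(C1 + b^2)
 f(b) = sqrt(C1 + b^2)


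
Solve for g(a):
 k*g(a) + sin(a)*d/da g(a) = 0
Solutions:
 g(a) = C1*exp(k*(-log(cos(a) - 1) + log(cos(a) + 1))/2)


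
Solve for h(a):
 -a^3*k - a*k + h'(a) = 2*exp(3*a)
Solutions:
 h(a) = C1 + a^4*k/4 + a^2*k/2 + 2*exp(3*a)/3


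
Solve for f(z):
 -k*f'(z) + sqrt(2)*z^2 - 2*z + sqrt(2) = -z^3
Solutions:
 f(z) = C1 + z^4/(4*k) + sqrt(2)*z^3/(3*k) - z^2/k + sqrt(2)*z/k


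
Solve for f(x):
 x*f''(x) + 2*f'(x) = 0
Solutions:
 f(x) = C1 + C2/x


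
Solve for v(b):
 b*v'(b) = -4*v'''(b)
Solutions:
 v(b) = C1 + Integral(C2*airyai(-2^(1/3)*b/2) + C3*airybi(-2^(1/3)*b/2), b)


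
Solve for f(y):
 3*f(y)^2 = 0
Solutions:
 f(y) = 0


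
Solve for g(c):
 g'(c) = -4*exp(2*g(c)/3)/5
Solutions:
 g(c) = 3*log(-sqrt(-1/(C1 - 4*c))) - 3*log(2) + 3*log(30)/2
 g(c) = 3*log(-1/(C1 - 4*c))/2 - 3*log(2) + 3*log(30)/2


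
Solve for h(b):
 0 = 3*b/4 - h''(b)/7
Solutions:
 h(b) = C1 + C2*b + 7*b^3/8


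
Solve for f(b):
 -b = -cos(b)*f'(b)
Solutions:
 f(b) = C1 + Integral(b/cos(b), b)


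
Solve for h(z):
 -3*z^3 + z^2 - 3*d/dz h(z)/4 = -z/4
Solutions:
 h(z) = C1 - z^4 + 4*z^3/9 + z^2/6


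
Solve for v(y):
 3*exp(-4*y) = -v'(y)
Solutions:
 v(y) = C1 + 3*exp(-4*y)/4


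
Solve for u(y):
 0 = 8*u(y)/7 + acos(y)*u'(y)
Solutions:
 u(y) = C1*exp(-8*Integral(1/acos(y), y)/7)


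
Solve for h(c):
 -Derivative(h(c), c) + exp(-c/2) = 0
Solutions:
 h(c) = C1 - 2*exp(-c/2)


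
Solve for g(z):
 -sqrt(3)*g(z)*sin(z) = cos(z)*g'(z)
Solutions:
 g(z) = C1*cos(z)^(sqrt(3))


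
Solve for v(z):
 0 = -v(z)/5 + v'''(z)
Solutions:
 v(z) = C3*exp(5^(2/3)*z/5) + (C1*sin(sqrt(3)*5^(2/3)*z/10) + C2*cos(sqrt(3)*5^(2/3)*z/10))*exp(-5^(2/3)*z/10)
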